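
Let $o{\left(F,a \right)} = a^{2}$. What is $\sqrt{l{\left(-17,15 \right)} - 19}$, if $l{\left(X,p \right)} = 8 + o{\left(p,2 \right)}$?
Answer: $i \sqrt{7} \approx 2.6458 i$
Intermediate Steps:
$l{\left(X,p \right)} = 12$ ($l{\left(X,p \right)} = 8 + 2^{2} = 8 + 4 = 12$)
$\sqrt{l{\left(-17,15 \right)} - 19} = \sqrt{12 - 19} = \sqrt{-7} = i \sqrt{7}$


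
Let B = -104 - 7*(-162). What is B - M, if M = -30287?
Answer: 31317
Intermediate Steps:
B = 1030 (B = -104 + 1134 = 1030)
B - M = 1030 - 1*(-30287) = 1030 + 30287 = 31317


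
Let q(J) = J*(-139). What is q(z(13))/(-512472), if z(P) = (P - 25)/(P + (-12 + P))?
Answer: -139/597884 ≈ -0.00023249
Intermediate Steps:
z(P) = (-25 + P)/(-12 + 2*P)
q(J) = -139*J
q(z(13))/(-512472) = -139*(-25 + 13)/(2*(-6 + 13))/(-512472) = -139*(-12)/(2*7)*(-1/512472) = -139*(-6/7)*(-1/512472) = (834/7)*(-1/512472) = -139/597884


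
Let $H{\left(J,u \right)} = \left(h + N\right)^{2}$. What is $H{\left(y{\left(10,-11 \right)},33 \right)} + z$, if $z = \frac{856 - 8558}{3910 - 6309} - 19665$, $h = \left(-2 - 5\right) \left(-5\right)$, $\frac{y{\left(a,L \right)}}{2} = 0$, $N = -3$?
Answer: $- \frac{44712057}{2399} \approx -18638.0$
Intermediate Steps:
$y{\left(a,L \right)} = 0$ ($y{\left(a,L \right)} = 2 \cdot 0 = 0$)
$h = 35$ ($h = \left(-7\right) \left(-5\right) = 35$)
$H{\left(J,u \right)} = 1024$ ($H{\left(J,u \right)} = \left(35 - 3\right)^{2} = 32^{2} = 1024$)
$z = - \frac{47168633}{2399}$ ($z = - \frac{7702}{-2399} - 19665 = \left(-7702\right) \left(- \frac{1}{2399}\right) - 19665 = \frac{7702}{2399} - 19665 = - \frac{47168633}{2399} \approx -19662.0$)
$H{\left(y{\left(10,-11 \right)},33 \right)} + z = 1024 - \frac{47168633}{2399} = - \frac{44712057}{2399}$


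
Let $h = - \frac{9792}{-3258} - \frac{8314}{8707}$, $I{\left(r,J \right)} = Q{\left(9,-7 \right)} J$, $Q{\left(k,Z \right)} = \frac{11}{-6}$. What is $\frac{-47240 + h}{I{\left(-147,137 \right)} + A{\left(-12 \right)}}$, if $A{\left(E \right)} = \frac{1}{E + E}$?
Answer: $\frac{1786690783344}{9501505043} \approx 188.04$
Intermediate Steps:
$Q{\left(k,Z \right)} = - \frac{11}{6}$ ($Q{\left(k,Z \right)} = 11 \left(- \frac{1}{6}\right) = - \frac{11}{6}$)
$I{\left(r,J \right)} = - \frac{11 J}{6}$
$A{\left(E \right)} = \frac{1}{2 E}$
$h = \frac{3231774}{1575967}$ ($h = \left(-9792\right) \left(- \frac{1}{3258}\right) - \frac{8314}{8707} = \frac{544}{181} - \frac{8314}{8707} = \frac{3231774}{1575967} \approx 2.0507$)
$\frac{-47240 + h}{I{\left(-147,137 \right)} + A{\left(-12 \right)}} = \frac{-47240 + \frac{3231774}{1575967}}{\left(- \frac{11}{6}\right) 137 + \frac{1}{2 \left(-12\right)}} = - \frac{74445449306}{1575967 \left(- \frac{1507}{6} + \frac{1}{2} \left(- \frac{1}{12}\right)\right)} = - \frac{74445449306}{1575967 \left(- \frac{1507}{6} - \frac{1}{24}\right)} = - \frac{74445449306}{1575967 \left(- \frac{6029}{24}\right)} = \left(- \frac{74445449306}{1575967}\right) \left(- \frac{24}{6029}\right) = \frac{1786690783344}{9501505043}$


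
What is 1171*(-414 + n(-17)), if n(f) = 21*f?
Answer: -902841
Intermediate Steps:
1171*(-414 + n(-17)) = 1171*(-414 + 21*(-17)) = 1171*(-414 - 357) = 1171*(-771) = -902841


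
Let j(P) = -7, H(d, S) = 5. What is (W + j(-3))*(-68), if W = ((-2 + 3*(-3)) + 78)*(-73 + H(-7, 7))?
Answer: 310284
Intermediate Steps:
W = -4556 (W = ((-2 + 3*(-3)) + 78)*(-73 + 5) = ((-2 - 9) + 78)*(-68) = (-11 + 78)*(-68) = 67*(-68) = -4556)
(W + j(-3))*(-68) = (-4556 - 7)*(-68) = -4563*(-68) = 310284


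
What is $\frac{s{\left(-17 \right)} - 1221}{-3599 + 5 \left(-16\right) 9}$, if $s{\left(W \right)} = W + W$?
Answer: $\frac{1255}{4319} \approx 0.29058$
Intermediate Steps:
$s{\left(W \right)} = 2 W$
$\frac{s{\left(-17 \right)} - 1221}{-3599 + 5 \left(-16\right) 9} = \frac{2 \left(-17\right) - 1221}{-3599 + 5 \left(-16\right) 9} = \frac{-34 - 1221}{-3599 - 720} = - \frac{1255}{-3599 - 720} = - \frac{1255}{-4319} = \left(-1255\right) \left(- \frac{1}{4319}\right) = \frac{1255}{4319}$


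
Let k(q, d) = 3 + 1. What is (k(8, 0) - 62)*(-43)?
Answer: 2494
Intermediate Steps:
k(q, d) = 4
(k(8, 0) - 62)*(-43) = (4 - 62)*(-43) = -58*(-43) = 2494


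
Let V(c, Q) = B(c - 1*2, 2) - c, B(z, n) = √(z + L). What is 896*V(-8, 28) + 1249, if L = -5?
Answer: 8417 + 896*I*√15 ≈ 8417.0 + 3470.2*I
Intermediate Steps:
B(z, n) = √(-5 + z) (B(z, n) = √(z - 5) = √(-5 + z))
V(c, Q) = √(-7 + c) - c (V(c, Q) = √(-5 + (c - 1*2)) - c = √(-5 + (c - 2)) - c = √(-5 + (-2 + c)) - c = √(-7 + c) - c)
896*V(-8, 28) + 1249 = 896*(√(-7 - 8) - 1*(-8)) + 1249 = 896*(√(-15) + 8) + 1249 = 896*(I*√15 + 8) + 1249 = 896*(8 + I*√15) + 1249 = (7168 + 896*I*√15) + 1249 = 8417 + 896*I*√15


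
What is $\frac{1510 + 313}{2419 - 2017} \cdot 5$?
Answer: $\frac{9115}{402} \approx 22.674$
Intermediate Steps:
$\frac{1510 + 313}{2419 - 2017} \cdot 5 = \frac{1823}{402} \cdot 5 = \frac{9115}{402}$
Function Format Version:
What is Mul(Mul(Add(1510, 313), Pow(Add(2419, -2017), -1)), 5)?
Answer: Rational(9115, 402) ≈ 22.674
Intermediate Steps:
Mul(Mul(Add(1510, 313), Pow(Add(2419, -2017), -1)), 5) = Mul(Mul(1823, Pow(402, -1)), 5) = Mul(Mul(1823, Rational(1, 402)), 5) = Mul(Rational(1823, 402), 5) = Rational(9115, 402)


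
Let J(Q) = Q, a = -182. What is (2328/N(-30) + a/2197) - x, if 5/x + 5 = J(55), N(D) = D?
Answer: -131453/1690 ≈ -77.783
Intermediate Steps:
x = ⅒ (x = 5/(-5 + 55) = 5/50 = 5*(1/50) = ⅒ ≈ 0.10000)
(2328/N(-30) + a/2197) - x = (2328/(-30) - 182/2197) - 1*⅒ = (2328*(-1/30) - 182*1/2197) - ⅒ = (-388/5 - 14/169) - ⅒ = -65642/845 - ⅒ = -131453/1690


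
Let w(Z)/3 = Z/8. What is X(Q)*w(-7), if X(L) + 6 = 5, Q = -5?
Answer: 21/8 ≈ 2.6250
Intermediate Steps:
X(L) = -1 (X(L) = -6 + 5 = -1)
w(Z) = 3*Z/8 (w(Z) = 3*(Z/8) = 3*Z/8)
X(Q)*w(-7) = -3*(-7)/8 = -1*(-21/8) = 21/8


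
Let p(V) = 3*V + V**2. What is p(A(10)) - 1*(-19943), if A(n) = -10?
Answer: 20013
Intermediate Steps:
p(V) = V**2 + 3*V
p(A(10)) - 1*(-19943) = -10*(3 - 10) - 1*(-19943) = -10*(-7) + 19943 = 70 + 19943 = 20013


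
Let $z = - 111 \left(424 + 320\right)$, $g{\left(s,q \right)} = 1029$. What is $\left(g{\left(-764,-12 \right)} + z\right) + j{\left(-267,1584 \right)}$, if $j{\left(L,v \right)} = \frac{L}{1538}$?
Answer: $- \frac{125431857}{1538} \approx -81555.0$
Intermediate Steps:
$j{\left(L,v \right)} = \frac{L}{1538}$ ($j{\left(L,v \right)} = L \frac{1}{1538} = \frac{L}{1538}$)
$z = -82584$ ($z = \left(-111\right) 744 = -82584$)
$\left(g{\left(-764,-12 \right)} + z\right) + j{\left(-267,1584 \right)} = \left(1029 - 82584\right) + \frac{1}{1538} \left(-267\right) = -81555 - \frac{267}{1538} = - \frac{125431857}{1538}$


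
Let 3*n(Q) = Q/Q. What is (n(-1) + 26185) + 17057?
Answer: 129727/3 ≈ 43242.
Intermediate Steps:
n(Q) = 1/3 (n(Q) = (Q/Q)/3 = (1/3)*1 = 1/3)
(n(-1) + 26185) + 17057 = (1/3 + 26185) + 17057 = 78556/3 + 17057 = 129727/3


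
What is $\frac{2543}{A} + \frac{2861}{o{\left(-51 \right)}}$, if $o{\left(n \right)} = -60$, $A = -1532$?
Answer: $- \frac{283477}{5745} \approx -49.343$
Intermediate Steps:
$\frac{2543}{A} + \frac{2861}{o{\left(-51 \right)}} = \frac{2543}{-1532} + \frac{2861}{-60} = 2543 \left(- \frac{1}{1532}\right) + 2861 \left(- \frac{1}{60}\right) = - \frac{2543}{1532} - \frac{2861}{60} = - \frac{283477}{5745}$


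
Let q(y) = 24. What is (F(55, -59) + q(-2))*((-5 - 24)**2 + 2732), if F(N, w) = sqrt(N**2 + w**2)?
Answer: 85752 + 3573*sqrt(6506) ≈ 3.7395e+5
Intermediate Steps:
(F(55, -59) + q(-2))*((-5 - 24)**2 + 2732) = (sqrt(55**2 + (-59)**2) + 24)*((-5 - 24)**2 + 2732) = (sqrt(3025 + 3481) + 24)*((-29)**2 + 2732) = (sqrt(6506) + 24)*(841 + 2732) = (24 + sqrt(6506))*3573 = 85752 + 3573*sqrt(6506)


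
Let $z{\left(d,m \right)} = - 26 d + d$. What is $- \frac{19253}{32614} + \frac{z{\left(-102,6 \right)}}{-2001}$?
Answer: $- \frac{1763637}{945806} \approx -1.8647$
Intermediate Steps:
$z{\left(d,m \right)} = - 25 d$
$- \frac{19253}{32614} + \frac{z{\left(-102,6 \right)}}{-2001} = - \frac{19253}{32614} + \frac{\left(-25\right) \left(-102\right)}{-2001} = \left(-19253\right) \frac{1}{32614} + 2550 \left(- \frac{1}{2001}\right) = - \frac{19253}{32614} - \frac{850}{667} = - \frac{1763637}{945806}$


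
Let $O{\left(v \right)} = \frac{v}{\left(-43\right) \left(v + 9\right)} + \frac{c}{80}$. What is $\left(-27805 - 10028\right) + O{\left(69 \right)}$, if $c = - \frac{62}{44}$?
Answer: $- \frac{37221656289}{983840} \approx -37833.0$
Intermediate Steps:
$c = - \frac{31}{22}$ ($c = \left(-62\right) \frac{1}{44} = - \frac{31}{22} \approx -1.4091$)
$O{\left(v \right)} = - \frac{31}{1760} + \frac{v}{-387 - 43 v}$ ($O{\left(v \right)} = \frac{v}{\left(-43\right) \left(v + 9\right)} - \frac{31}{22 \cdot 80} = \frac{v}{\left(-43\right) \left(9 + v\right)} - \frac{31}{1760} = \frac{v}{-387 - 43 v} - \frac{31}{1760} = - \frac{31}{1760} + \frac{v}{-387 - 43 v}$)
$\left(-27805 - 10028\right) + O{\left(69 \right)} = \left(-27805 - 10028\right) + \frac{3 \left(-3999 - 71139\right)}{75680 \left(9 + 69\right)} = -37833 + \frac{3 \left(-3999 - 71139\right)}{75680 \cdot 78} = -37833 + \frac{3}{75680} \cdot \frac{1}{78} \left(-75138\right) = -37833 - \frac{37569}{983840} = - \frac{37221656289}{983840}$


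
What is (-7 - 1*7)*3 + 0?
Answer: -42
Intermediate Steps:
(-7 - 1*7)*3 + 0 = (-7 - 7)*3 + 0 = -14*3 + 0 = -42 + 0 = -42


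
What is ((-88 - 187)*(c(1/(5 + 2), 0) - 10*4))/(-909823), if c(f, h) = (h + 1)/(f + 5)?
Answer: -394075/32753628 ≈ -0.012031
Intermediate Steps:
c(f, h) = (1 + h)/(5 + f)
((-88 - 187)*(c(1/(5 + 2), 0) - 10*4))/(-909823) = ((-88 - 187)*((1 + 0)/(5 + 1/(5 + 2)) - 10*4))/(-909823) = -275*(1/(5 + 1/7) - 40)*(-1/909823) = -275*(1/(5 + ⅐) - 40)*(-1/909823) = -275*(1/(36/7) - 40)*(-1/909823) = -275*((7/36)*1 - 40)*(-1/909823) = -275*(7/36 - 40)*(-1/909823) = -275*(-1433/36)*(-1/909823) = (394075/36)*(-1/909823) = -394075/32753628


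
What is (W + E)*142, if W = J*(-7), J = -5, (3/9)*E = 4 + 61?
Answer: 32660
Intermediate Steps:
E = 195 (E = 3*(4 + 61) = 3*65 = 195)
W = 35 (W = -5*(-7) = 35)
(W + E)*142 = (35 + 195)*142 = 230*142 = 32660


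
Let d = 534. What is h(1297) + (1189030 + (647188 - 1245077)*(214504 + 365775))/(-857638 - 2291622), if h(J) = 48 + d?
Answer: 348774111321/3149260 ≈ 1.1075e+5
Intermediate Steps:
h(J) = 582 (h(J) = 48 + 534 = 582)
h(1297) + (1189030 + (647188 - 1245077)*(214504 + 365775))/(-857638 - 2291622) = 582 + (1189030 + (647188 - 1245077)*(214504 + 365775))/(-857638 - 2291622) = 582 + (1189030 - 597889*580279)/(-3149260) = 582 + (1189030 - 346942431031)*(-1/3149260) = 582 - 346941242001*(-1/3149260) = 582 + 346941242001/3149260 = 348774111321/3149260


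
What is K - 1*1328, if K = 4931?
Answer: 3603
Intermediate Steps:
K - 1*1328 = 4931 - 1*1328 = 4931 - 1328 = 3603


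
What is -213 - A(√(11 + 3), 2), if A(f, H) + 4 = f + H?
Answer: -211 - √14 ≈ -214.74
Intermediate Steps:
A(f, H) = -4 + H + f (A(f, H) = -4 + (f + H) = -4 + (H + f) = -4 + H + f)
-213 - A(√(11 + 3), 2) = -213 - (-4 + 2 + √(11 + 3)) = -213 - (-4 + 2 + √14) = -213 - (-2 + √14) = -213 + (2 - √14) = -211 - √14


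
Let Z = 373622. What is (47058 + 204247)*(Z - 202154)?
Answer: 43090765740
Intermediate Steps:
(47058 + 204247)*(Z - 202154) = (47058 + 204247)*(373622 - 202154) = 251305*171468 = 43090765740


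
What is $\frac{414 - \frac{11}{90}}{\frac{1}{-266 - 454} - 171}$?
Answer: $- \frac{297992}{123121} \approx -2.4203$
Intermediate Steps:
$\frac{414 - \frac{11}{90}}{\frac{1}{-266 - 454} - 171} = \frac{414 - \frac{11}{90}}{\frac{1}{-720} - 171} = \frac{414 - \frac{11}{90}}{- \frac{1}{720} - 171} = \frac{37249}{90 \left(- \frac{123121}{720}\right)} = \frac{37249}{90} \left(- \frac{720}{123121}\right) = - \frac{297992}{123121}$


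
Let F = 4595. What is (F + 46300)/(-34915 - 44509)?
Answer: -50895/79424 ≈ -0.64080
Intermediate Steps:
(F + 46300)/(-34915 - 44509) = (4595 + 46300)/(-34915 - 44509) = 50895/(-79424) = 50895*(-1/79424) = -50895/79424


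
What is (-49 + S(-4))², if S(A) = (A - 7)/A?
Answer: 34225/16 ≈ 2139.1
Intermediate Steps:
S(A) = (-7 + A)/A
(-49 + S(-4))² = (-49 + (-7 - 4)/(-4))² = (-49 - ¼*(-11))² = (-49 + 11/4)² = (-185/4)² = 34225/16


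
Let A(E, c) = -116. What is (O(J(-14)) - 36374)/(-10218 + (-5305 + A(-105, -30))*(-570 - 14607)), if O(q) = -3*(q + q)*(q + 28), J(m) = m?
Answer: -35198/82264299 ≈ -0.00042786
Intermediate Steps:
O(q) = -6*q*(28 + q) (O(q) = -3*2*q*(28 + q) = -6*q*(28 + q))
(O(J(-14)) - 36374)/(-10218 + (-5305 + A(-105, -30))*(-570 - 14607)) = (-6*(-14)*(28 - 14) - 36374)/(-10218 + (-5305 - 116)*(-570 - 14607)) = (-6*(-14)*14 - 36374)/(-10218 - 5421*(-15177)) = (1176 - 36374)/(-10218 + 82274517) = -35198/82264299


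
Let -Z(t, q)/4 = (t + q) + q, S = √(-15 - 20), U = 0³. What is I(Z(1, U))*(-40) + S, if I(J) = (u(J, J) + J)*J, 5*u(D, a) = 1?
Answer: -608 + I*√35 ≈ -608.0 + 5.9161*I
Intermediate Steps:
U = 0
u(D, a) = ⅕ (u(D, a) = (⅕)*1 = ⅕)
S = I*√35 (S = √(-35) = I*√35 ≈ 5.9161*I)
Z(t, q) = -8*q - 4*t (Z(t, q) = -4*((t + q) + q) = -4*((q + t) + q) = -4*(t + 2*q) = -8*q - 4*t)
I(J) = J*(⅕ + J) (I(J) = (⅕ + J)*J = J*(⅕ + J))
I(Z(1, U))*(-40) + S = ((-8*0 - 4*1)*(⅕ + (-8*0 - 4*1)))*(-40) + I*√35 = ((0 - 4)*(⅕ + (0 - 4)))*(-40) + I*√35 = -4*(⅕ - 4)*(-40) + I*√35 = -4*(-19/5)*(-40) + I*√35 = (76/5)*(-40) + I*√35 = -608 + I*√35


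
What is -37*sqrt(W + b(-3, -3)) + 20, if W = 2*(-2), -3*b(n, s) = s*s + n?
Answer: 20 - 37*I*sqrt(6) ≈ 20.0 - 90.631*I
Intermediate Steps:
b(n, s) = -n/3 - s**2/3 (b(n, s) = -(s*s + n)/3 = -(s**2 + n)/3 = -(n + s**2)/3 = -n/3 - s**2/3)
W = -4
-37*sqrt(W + b(-3, -3)) + 20 = -37*sqrt(-4 + (-1/3*(-3) - 1/3*(-3)**2)) + 20 = -37*sqrt(-4 + (1 - 1/3*9)) + 20 = -37*sqrt(-4 + (1 - 3)) + 20 = -37*sqrt(-4 - 2) + 20 = -37*I*sqrt(6) + 20 = 20 - 37*I*sqrt(6)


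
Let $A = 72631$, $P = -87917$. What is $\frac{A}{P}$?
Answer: $- \frac{72631}{87917} \approx -0.82613$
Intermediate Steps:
$\frac{A}{P} = \frac{72631}{-87917} = 72631 \left(- \frac{1}{87917}\right) = - \frac{72631}{87917}$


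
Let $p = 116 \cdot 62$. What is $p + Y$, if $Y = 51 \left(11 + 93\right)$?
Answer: $12496$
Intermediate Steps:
$p = 7192$
$Y = 5304$ ($Y = 51 \cdot 104 = 5304$)
$p + Y = 7192 + 5304 = 12496$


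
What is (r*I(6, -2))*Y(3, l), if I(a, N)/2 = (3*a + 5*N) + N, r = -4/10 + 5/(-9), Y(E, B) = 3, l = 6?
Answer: -172/5 ≈ -34.400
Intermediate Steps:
r = -43/45 (r = -4*1/10 + 5*(-1/9) = -2/5 - 5/9 = -43/45 ≈ -0.95556)
I(a, N) = 6*a + 12*N (I(a, N) = 2*((3*a + 5*N) + N) = 2*(3*a + 6*N) = 6*a + 12*N)
(r*I(6, -2))*Y(3, l) = -43*(6*6 + 12*(-2))/45*3 = -43*(36 - 24)/45*3 = -43/45*12*3 = -172/15*3 = -172/5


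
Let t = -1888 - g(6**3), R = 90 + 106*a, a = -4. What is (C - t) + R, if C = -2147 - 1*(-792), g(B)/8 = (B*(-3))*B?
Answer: -1119545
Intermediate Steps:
R = -334 (R = 90 + 106*(-4) = 90 - 424 = -334)
g(B) = -24*B**2 (g(B) = 8*((B*(-3))*B) = 8*((-3*B)*B) = 8*(-3*B**2) = -24*B**2)
C = -1355 (C = -2147 + 792 = -1355)
t = 1117856 (t = -1888 - (-24)*(6**3)**2 = -1888 - (-24)*216**2 = -1888 - (-24)*46656 = -1888 - 1*(-1119744) = -1888 + 1119744 = 1117856)
(C - t) + R = (-1355 - 1*1117856) - 334 = (-1355 - 1117856) - 334 = -1119211 - 334 = -1119545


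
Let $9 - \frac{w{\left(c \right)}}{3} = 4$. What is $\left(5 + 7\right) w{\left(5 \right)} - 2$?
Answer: $178$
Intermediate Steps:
$w{\left(c \right)} = 15$ ($w{\left(c \right)} = 27 - 12 = 15$)
$\left(5 + 7\right) w{\left(5 \right)} - 2 = \left(5 + 7\right) 15 - 2 = 12 \cdot 15 - 2 = 180 - 2 = 178$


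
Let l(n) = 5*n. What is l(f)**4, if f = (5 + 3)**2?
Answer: 10485760000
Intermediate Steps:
f = 64 (f = 8**2 = 64)
l(f)**4 = (5*64)**4 = 320**4 = 10485760000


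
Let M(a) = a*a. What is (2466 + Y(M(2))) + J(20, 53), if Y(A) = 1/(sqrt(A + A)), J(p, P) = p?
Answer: 2486 + sqrt(2)/4 ≈ 2486.4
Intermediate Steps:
M(a) = a**2
Y(A) = sqrt(2)/(2*sqrt(A)) (Y(A) = 1/(sqrt(2*A)) = 1/(sqrt(2)*sqrt(A)) = sqrt(2)/(2*sqrt(A)))
(2466 + Y(M(2))) + J(20, 53) = (2466 + sqrt(2)/(2*sqrt(2**2))) + 20 = (2466 + sqrt(2)/(2*sqrt(4))) + 20 = (2466 + (1/2)*sqrt(2)*(1/2)) + 20 = (2466 + sqrt(2)/4) + 20 = 2486 + sqrt(2)/4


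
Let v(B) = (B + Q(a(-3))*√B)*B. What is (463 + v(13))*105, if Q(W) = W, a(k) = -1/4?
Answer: 66360 - 1365*√13/4 ≈ 65130.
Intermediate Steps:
a(k) = -¼ (a(k) = -1*¼ = -¼)
v(B) = B*(B - √B/4) (v(B) = (B - √B/4)*B = B*(B - √B/4))
(463 + v(13))*105 = (463 + (13² - 13*√13/4))*105 = (463 + (169 - 13*√13/4))*105 = (632 - 13*√13/4)*105 = 66360 - 1365*√13/4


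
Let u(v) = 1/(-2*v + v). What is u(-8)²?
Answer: 1/64 ≈ 0.015625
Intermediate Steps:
u(v) = -1/v (u(v) = 1/(-v) = -1/v)
u(-8)² = (-1/(-8))² = (-1*(-⅛))² = (⅛)² = 1/64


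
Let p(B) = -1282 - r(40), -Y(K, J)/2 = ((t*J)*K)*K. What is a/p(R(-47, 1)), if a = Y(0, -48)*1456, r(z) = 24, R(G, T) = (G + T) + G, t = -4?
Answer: 0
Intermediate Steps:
R(G, T) = T + 2*G
Y(K, J) = 8*J*K² (Y(K, J) = -2*(-4*J)*K*K = -2*(-4*J*K)*K = -(-8)*J*K² = 8*J*K²)
a = 0 (a = (8*(-48)*0²)*1456 = (8*(-48)*0)*1456 = 0*1456 = 0)
p(B) = -1306 (p(B) = -1282 - 1*24 = -1282 - 24 = -1306)
a/p(R(-47, 1)) = 0/(-1306) = 0*(-1/1306) = 0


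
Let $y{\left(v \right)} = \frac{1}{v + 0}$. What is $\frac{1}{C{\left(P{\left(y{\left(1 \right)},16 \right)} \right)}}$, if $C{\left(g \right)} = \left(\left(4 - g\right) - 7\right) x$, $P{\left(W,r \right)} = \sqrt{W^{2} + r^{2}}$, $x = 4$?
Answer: $\frac{3}{992} - \frac{\sqrt{257}}{992} \approx -0.013136$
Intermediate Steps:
$y{\left(v \right)} = \frac{1}{v}$
$C{\left(g \right)} = -12 - 4 g$ ($C{\left(g \right)} = \left(\left(4 - g\right) - 7\right) 4 = \left(-3 - g\right) 4 = -12 - 4 g$)
$\frac{1}{C{\left(P{\left(y{\left(1 \right)},16 \right)} \right)}} = \frac{1}{-12 - 4 \sqrt{\left(1^{-1}\right)^{2} + 16^{2}}} = \frac{1}{-12 - 4 \sqrt{1^{2} + 256}} = \frac{1}{-12 - 4 \sqrt{1 + 256}} = \frac{1}{-12 - 4 \sqrt{257}}$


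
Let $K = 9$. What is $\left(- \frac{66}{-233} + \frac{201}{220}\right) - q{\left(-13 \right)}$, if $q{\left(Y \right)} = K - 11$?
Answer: $\frac{163873}{51260} \approx 3.1969$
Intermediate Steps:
$q{\left(Y \right)} = -2$ ($q{\left(Y \right)} = 9 - 11 = -2$)
$\left(- \frac{66}{-233} + \frac{201}{220}\right) - q{\left(-13 \right)} = \left(- \frac{66}{-233} + \frac{201}{220}\right) - -2 = \left(\left(-66\right) \left(- \frac{1}{233}\right) + 201 \cdot \frac{1}{220}\right) + 2 = \left(\frac{66}{233} + \frac{201}{220}\right) + 2 = \frac{61353}{51260} + 2 = \frac{163873}{51260}$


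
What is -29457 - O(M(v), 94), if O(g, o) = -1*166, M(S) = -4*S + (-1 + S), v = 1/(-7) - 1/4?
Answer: -29291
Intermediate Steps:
v = -11/28 (v = 1*(-1/7) - 1*1/4 = -1/7 - 1/4 = -11/28 ≈ -0.39286)
M(S) = -1 - 3*S
O(g, o) = -166
-29457 - O(M(v), 94) = -29457 - 1*(-166) = -29457 + 166 = -29291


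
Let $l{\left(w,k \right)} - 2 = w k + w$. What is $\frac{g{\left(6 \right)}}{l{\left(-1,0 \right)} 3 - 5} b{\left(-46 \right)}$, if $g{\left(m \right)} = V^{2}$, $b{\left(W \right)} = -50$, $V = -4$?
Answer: $400$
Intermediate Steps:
$l{\left(w,k \right)} = 2 + w + k w$ ($l{\left(w,k \right)} = 2 + \left(w k + w\right) = 2 + \left(k w + w\right) = 2 + \left(w + k w\right) = 2 + w + k w$)
$g{\left(m \right)} = 16$ ($g{\left(m \right)} = \left(-4\right)^{2} = 16$)
$\frac{g{\left(6 \right)}}{l{\left(-1,0 \right)} 3 - 5} b{\left(-46 \right)} = \frac{16}{\left(2 - 1 + 0 \left(-1\right)\right) 3 - 5} \left(-50\right) = \frac{16}{\left(2 - 1 + 0\right) 3 - 5} \left(-50\right) = \frac{16}{1 \cdot 3 - 5} \left(-50\right) = \frac{16}{3 - 5} \left(-50\right) = \frac{16}{-2} \left(-50\right) = 16 \left(- \frac{1}{2}\right) \left(-50\right) = \left(-8\right) \left(-50\right) = 400$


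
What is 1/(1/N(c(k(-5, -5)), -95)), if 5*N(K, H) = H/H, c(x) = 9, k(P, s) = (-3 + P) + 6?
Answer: ⅕ ≈ 0.20000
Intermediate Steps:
k(P, s) = 3 + P
N(K, H) = ⅕ (N(K, H) = (H/H)/5 = (⅕)*1 = ⅕)
1/(1/N(c(k(-5, -5)), -95)) = 1/(1/(⅕)) = 1/5 = ⅕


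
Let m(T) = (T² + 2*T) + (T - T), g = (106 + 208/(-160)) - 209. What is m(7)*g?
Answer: -65709/10 ≈ -6570.9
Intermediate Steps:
g = -1043/10 (g = (106 + 208*(-1/160)) - 209 = (106 - 13/10) - 209 = 1047/10 - 209 = -1043/10 ≈ -104.30)
m(T) = T² + 2*T (m(T) = (T² + 2*T) + 0 = T² + 2*T)
m(7)*g = (7*(2 + 7))*(-1043/10) = (7*9)*(-1043/10) = 63*(-1043/10) = -65709/10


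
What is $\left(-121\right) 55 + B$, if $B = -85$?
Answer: $-6740$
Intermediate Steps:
$\left(-121\right) 55 + B = \left(-121\right) 55 - 85 = -6655 - 85 = -6740$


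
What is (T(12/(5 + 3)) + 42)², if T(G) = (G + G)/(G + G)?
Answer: 1849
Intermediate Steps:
T(G) = 1 (T(G) = (2*G)/((2*G)) = (2*G)*(1/(2*G)) = 1)
(T(12/(5 + 3)) + 42)² = (1 + 42)² = 43² = 1849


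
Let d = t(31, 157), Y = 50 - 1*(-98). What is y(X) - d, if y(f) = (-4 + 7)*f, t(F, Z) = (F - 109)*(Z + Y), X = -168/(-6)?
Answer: 23874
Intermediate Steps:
Y = 148 (Y = 50 + 98 = 148)
X = 28 (X = -168*(-⅙) = 28)
t(F, Z) = (-109 + F)*(148 + Z) (t(F, Z) = (F - 109)*(Z + 148) = (-109 + F)*(148 + Z))
y(f) = 3*f
d = -23790 (d = -16132 - 109*157 + 148*31 + 31*157 = -16132 - 17113 + 4588 + 4867 = -23790)
y(X) - d = 3*28 - 1*(-23790) = 84 + 23790 = 23874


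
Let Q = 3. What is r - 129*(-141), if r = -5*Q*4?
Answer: 18129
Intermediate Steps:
r = -60 (r = -5*3*4 = -15*4 = -60)
r - 129*(-141) = -60 - 129*(-141) = -60 + 18189 = 18129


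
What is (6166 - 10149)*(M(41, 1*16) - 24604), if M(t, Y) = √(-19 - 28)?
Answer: 97997732 - 3983*I*√47 ≈ 9.7998e+7 - 27306.0*I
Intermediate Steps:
M(t, Y) = I*√47 (M(t, Y) = √(-47) = I*√47)
(6166 - 10149)*(M(41, 1*16) - 24604) = (6166 - 10149)*(I*√47 - 24604) = -3983*(-24604 + I*√47) = 97997732 - 3983*I*√47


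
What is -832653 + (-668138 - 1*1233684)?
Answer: -2734475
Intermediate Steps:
-832653 + (-668138 - 1*1233684) = -832653 + (-668138 - 1233684) = -832653 - 1901822 = -2734475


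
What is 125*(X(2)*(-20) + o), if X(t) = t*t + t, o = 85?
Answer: -4375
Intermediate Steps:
X(t) = t + t**2 (X(t) = t**2 + t = t + t**2)
125*(X(2)*(-20) + o) = 125*((2*(1 + 2))*(-20) + 85) = 125*((2*3)*(-20) + 85) = 125*(6*(-20) + 85) = 125*(-120 + 85) = 125*(-35) = -4375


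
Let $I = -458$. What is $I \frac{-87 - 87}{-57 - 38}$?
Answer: $- \frac{79692}{95} \approx -838.86$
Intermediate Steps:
$I \frac{-87 - 87}{-57 - 38} = - 458 \frac{-87 - 87}{-57 - 38} = - 458 \left(- \frac{174}{-95}\right) = - 458 \left(\left(-174\right) \left(- \frac{1}{95}\right)\right) = \left(-458\right) \frac{174}{95} = - \frac{79692}{95}$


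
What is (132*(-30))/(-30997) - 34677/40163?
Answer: -915837489/1244932511 ≈ -0.73565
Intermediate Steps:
(132*(-30))/(-30997) - 34677/40163 = -3960*(-1/30997) - 34677*1/40163 = 3960/30997 - 34677/40163 = -915837489/1244932511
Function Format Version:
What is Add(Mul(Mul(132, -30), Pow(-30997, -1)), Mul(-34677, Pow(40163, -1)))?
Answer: Rational(-915837489, 1244932511) ≈ -0.73565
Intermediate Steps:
Add(Mul(Mul(132, -30), Pow(-30997, -1)), Mul(-34677, Pow(40163, -1))) = Add(Mul(-3960, Rational(-1, 30997)), Mul(-34677, Rational(1, 40163))) = Add(Rational(3960, 30997), Rational(-34677, 40163)) = Rational(-915837489, 1244932511)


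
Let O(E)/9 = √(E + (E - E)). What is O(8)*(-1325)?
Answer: -23850*√2 ≈ -33729.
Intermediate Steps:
O(E) = 9*√E (O(E) = 9*√(E + (E - E)) = 9*√(E + 0) = 9*√E)
O(8)*(-1325) = (9*√8)*(-1325) = (9*(2*√2))*(-1325) = (18*√2)*(-1325) = -23850*√2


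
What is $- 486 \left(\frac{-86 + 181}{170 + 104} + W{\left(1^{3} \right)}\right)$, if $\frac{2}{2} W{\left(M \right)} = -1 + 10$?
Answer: $- \frac{622323}{137} \approx -4542.5$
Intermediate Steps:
$W{\left(M \right)} = 9$ ($W{\left(M \right)} = -1 + 10 = 9$)
$- 486 \left(\frac{-86 + 181}{170 + 104} + W{\left(1^{3} \right)}\right) = - 486 \left(\frac{-86 + 181}{170 + 104} + 9\right) = - 486 \left(\frac{95}{274} + 9\right) = \left(-486\right) \frac{2561}{274} = - \frac{622323}{137}$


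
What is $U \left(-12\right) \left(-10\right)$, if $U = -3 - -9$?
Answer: $720$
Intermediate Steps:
$U = 6$ ($U = -3 + 9 = 6$)
$U \left(-12\right) \left(-10\right) = 6 \left(-12\right) \left(-10\right) = \left(-72\right) \left(-10\right) = 720$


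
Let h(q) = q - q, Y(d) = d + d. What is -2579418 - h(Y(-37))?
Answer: -2579418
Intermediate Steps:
Y(d) = 2*d
h(q) = 0
-2579418 - h(Y(-37)) = -2579418 - 1*0 = -2579418 + 0 = -2579418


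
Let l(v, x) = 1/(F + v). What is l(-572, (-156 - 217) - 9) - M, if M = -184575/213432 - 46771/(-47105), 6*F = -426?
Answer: -279417436177/2154846111160 ≈ -0.12967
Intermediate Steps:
F = -71 (F = (⅙)*(-426) = -71)
M = 429340899/3351238120 (M = -184575*1/213432 - 46771*(-1/47105) = -61525/71144 + 46771/47105 = 429340899/3351238120 ≈ 0.12811)
l(v, x) = 1/(-71 + v)
l(-572, (-156 - 217) - 9) - M = 1/(-71 - 572) - 1*429340899/3351238120 = 1/(-643) - 429340899/3351238120 = -1/643 - 429340899/3351238120 = -279417436177/2154846111160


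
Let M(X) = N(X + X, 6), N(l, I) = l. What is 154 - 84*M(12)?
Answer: -1862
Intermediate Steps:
M(X) = 2*X (M(X) = X + X = 2*X)
154 - 84*M(12) = 154 - 168*12 = 154 - 84*24 = 154 - 2016 = -1862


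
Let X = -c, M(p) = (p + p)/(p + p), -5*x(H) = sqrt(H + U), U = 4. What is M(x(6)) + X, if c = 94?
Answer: -93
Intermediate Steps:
x(H) = -sqrt(4 + H)/5 (x(H) = -sqrt(H + 4)/5 = -sqrt(4 + H)/5)
M(p) = 1 (M(p) = (2*p)/((2*p)) = (2*p)*(1/(2*p)) = 1)
X = -94 (X = -1*94 = -94)
M(x(6)) + X = 1 - 94 = -93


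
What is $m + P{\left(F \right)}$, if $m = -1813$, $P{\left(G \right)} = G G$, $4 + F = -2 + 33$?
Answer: $-1084$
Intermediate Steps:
$F = 27$ ($F = -4 + \left(-2 + 33\right) = -4 + 31 = 27$)
$P{\left(G \right)} = G^{2}$
$m + P{\left(F \right)} = -1813 + 27^{2} = -1813 + 729 = -1084$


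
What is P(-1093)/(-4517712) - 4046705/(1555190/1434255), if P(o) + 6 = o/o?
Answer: -201698704067956145/54045388656 ≈ -3.7320e+6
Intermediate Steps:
P(o) = -5 (P(o) = -6 + o/o = -6 + 1 = -5)
P(-1093)/(-4517712) - 4046705/(1555190/1434255) = -5/(-4517712) - 4046705/(1555190/1434255) = -5*(-1/4517712) - 4046705/(1555190*(1/1434255)) = 5/4517712 - 4046705/311038/286851 = 5/4517712 - 4046705*286851/311038 = 5/4517712 - 89292413535/23926 = -201698704067956145/54045388656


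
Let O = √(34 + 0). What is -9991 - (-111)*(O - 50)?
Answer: -15541 + 111*√34 ≈ -14894.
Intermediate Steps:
O = √34 ≈ 5.8309
-9991 - (-111)*(O - 50) = -9991 - (-111)*(√34 - 50) = -9991 - (-111)*(-50 + √34) = -9991 - (5550 - 111*√34) = -9991 + (-5550 + 111*√34) = -15541 + 111*√34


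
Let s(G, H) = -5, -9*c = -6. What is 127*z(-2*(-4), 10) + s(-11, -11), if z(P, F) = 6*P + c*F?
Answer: 20813/3 ≈ 6937.7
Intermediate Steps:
c = ⅔ (c = -⅑*(-6) = ⅔ ≈ 0.66667)
z(P, F) = 6*P + 2*F/3
127*z(-2*(-4), 10) + s(-11, -11) = 127*(6*(-2*(-4)) + (⅔)*10) - 5 = 127*(6*8 + 20/3) - 5 = 127*(48 + 20/3) - 5 = 127*(164/3) - 5 = 20828/3 - 5 = 20813/3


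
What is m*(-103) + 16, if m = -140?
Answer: 14436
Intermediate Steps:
m*(-103) + 16 = -140*(-103) + 16 = 14420 + 16 = 14436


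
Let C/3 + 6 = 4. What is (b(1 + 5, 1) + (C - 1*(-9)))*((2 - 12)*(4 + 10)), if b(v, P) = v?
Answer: -1260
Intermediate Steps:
C = -6 (C = -18 + 3*4 = -18 + 12 = -6)
(b(1 + 5, 1) + (C - 1*(-9)))*((2 - 12)*(4 + 10)) = ((1 + 5) + (-6 - 1*(-9)))*((2 - 12)*(4 + 10)) = (6 + (-6 + 9))*(-10*14) = (6 + 3)*(-140) = 9*(-140) = -1260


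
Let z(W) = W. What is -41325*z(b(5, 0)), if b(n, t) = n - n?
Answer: 0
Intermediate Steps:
b(n, t) = 0
-41325*z(b(5, 0)) = -41325*0 = 0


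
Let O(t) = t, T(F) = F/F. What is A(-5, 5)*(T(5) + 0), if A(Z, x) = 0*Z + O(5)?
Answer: 5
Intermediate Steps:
T(F) = 1
A(Z, x) = 5 (A(Z, x) = 0*Z + 5 = 0 + 5 = 5)
A(-5, 5)*(T(5) + 0) = 5*(1 + 0) = 5*1 = 5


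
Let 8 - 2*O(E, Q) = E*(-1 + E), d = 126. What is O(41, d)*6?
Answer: -4896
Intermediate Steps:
O(E, Q) = 4 - E*(-1 + E)/2
O(41, d)*6 = (4 + (½)*41 - ½*41²)*6 = (4 + 41/2 - ½*1681)*6 = (4 + 41/2 - 1681/2)*6 = -816*6 = -4896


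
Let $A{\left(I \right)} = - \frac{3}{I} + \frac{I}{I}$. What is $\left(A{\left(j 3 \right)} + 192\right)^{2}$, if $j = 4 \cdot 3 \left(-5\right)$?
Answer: $\frac{134119561}{3600} \approx 37255.0$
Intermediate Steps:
$j = -60$ ($j = 12 \left(-5\right) = -60$)
$A{\left(I \right)} = 1 - \frac{3}{I}$ ($A{\left(I \right)} = - \frac{3}{I} + 1 = 1 - \frac{3}{I}$)
$\left(A{\left(j 3 \right)} + 192\right)^{2} = \left(\frac{-3 - 180}{\left(-60\right) 3} + 192\right)^{2} = \left(\frac{-3 - 180}{-180} + 192\right)^{2} = \left(\left(- \frac{1}{180}\right) \left(-183\right) + 192\right)^{2} = \left(\frac{61}{60} + 192\right)^{2} = \left(\frac{11581}{60}\right)^{2} = \frac{134119561}{3600}$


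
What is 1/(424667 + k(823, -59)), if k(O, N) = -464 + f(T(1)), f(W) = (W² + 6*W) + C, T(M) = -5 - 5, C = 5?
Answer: 1/424248 ≈ 2.3571e-6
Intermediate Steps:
T(M) = -10
f(W) = 5 + W² + 6*W (f(W) = (W² + 6*W) + 5 = 5 + W² + 6*W)
k(O, N) = -419 (k(O, N) = -464 + (5 + (-10)² + 6*(-10)) = -464 + (5 + 100 - 60) = -464 + 45 = -419)
1/(424667 + k(823, -59)) = 1/(424667 - 419) = 1/424248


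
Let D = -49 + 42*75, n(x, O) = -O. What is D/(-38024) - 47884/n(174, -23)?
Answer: -260116077/124936 ≈ -2082.0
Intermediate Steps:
D = 3101 (D = -49 + 3150 = 3101)
D/(-38024) - 47884/n(174, -23) = 3101/(-38024) - 47884/((-1*(-23))) = 3101*(-1/38024) - 47884/23 = -443/5432 - 47884*1/23 = -443/5432 - 47884/23 = -260116077/124936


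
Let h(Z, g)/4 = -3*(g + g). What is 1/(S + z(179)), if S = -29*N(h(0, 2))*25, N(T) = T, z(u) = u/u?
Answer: 1/34801 ≈ 2.8735e-5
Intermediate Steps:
z(u) = 1
h(Z, g) = -24*g (h(Z, g) = 4*(-3*(g + g)) = 4*(-6*g) = -24*g)
S = 34800 (S = -(-696)*2*25 = -29*(-48)*25 = 1392*25 = 34800)
1/(S + z(179)) = 1/(34800 + 1) = 1/34801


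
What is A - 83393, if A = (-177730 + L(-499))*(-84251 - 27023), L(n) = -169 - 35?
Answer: 19799344523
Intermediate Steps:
L(n) = -204
A = 19799427916 (A = (-177730 - 204)*(-84251 - 27023) = -177934*(-111274) = 19799427916)
A - 83393 = 19799427916 - 83393 = 19799344523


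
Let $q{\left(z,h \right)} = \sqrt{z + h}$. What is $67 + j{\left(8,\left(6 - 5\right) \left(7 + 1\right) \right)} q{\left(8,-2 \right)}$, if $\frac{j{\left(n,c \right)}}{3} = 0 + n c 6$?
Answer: $67 + 1152 \sqrt{6} \approx 2888.8$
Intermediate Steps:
$q{\left(z,h \right)} = \sqrt{h + z}$
$j{\left(n,c \right)} = 18 c n$ ($j{\left(n,c \right)} = 3 \left(0 + n c 6\right) = 3 \left(0 + c n 6\right) = 3 \left(0 + 6 c n\right) = 3 \cdot 6 c n = 18 c n$)
$67 + j{\left(8,\left(6 - 5\right) \left(7 + 1\right) \right)} q{\left(8,-2 \right)} = 67 + 18 \left(6 - 5\right) \left(7 + 1\right) 8 \sqrt{-2 + 8} = 67 + 18 \cdot 1 \cdot 8 \cdot 8 \sqrt{6} = 67 + 18 \cdot 8 \cdot 8 \sqrt{6} = 67 + 1152 \sqrt{6}$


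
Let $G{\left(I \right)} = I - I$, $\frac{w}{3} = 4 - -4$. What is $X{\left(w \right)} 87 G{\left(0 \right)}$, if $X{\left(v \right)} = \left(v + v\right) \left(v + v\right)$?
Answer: $0$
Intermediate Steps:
$w = 24$ ($w = 3 \left(4 - -4\right) = 3 \left(4 + 4\right) = 3 \cdot 8 = 24$)
$X{\left(v \right)} = 4 v^{2}$ ($X{\left(v \right)} = 2 v 2 v = 4 v^{2}$)
$G{\left(I \right)} = 0$
$X{\left(w \right)} 87 G{\left(0 \right)} = 4 \cdot 24^{2} \cdot 87 \cdot 0 = 4 \cdot 576 \cdot 87 \cdot 0 = 2304 \cdot 87 \cdot 0 = 200448 \cdot 0 = 0$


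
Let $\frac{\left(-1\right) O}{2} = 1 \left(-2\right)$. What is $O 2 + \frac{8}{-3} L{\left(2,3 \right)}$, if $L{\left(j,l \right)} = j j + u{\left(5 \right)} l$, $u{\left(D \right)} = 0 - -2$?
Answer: $- \frac{56}{3} \approx -18.667$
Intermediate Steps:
$u{\left(D \right)} = 2$ ($u{\left(D \right)} = 0 + 2 = 2$)
$L{\left(j,l \right)} = j^{2} + 2 l$ ($L{\left(j,l \right)} = j j + 2 l = j^{2} + 2 l$)
$O = 4$ ($O = - 2 \cdot 1 \left(-2\right) = \left(-2\right) \left(-2\right) = 4$)
$O 2 + \frac{8}{-3} L{\left(2,3 \right)} = 4 \cdot 2 + \frac{8}{-3} \left(2^{2} + 2 \cdot 3\right) = 8 + 8 \left(- \frac{1}{3}\right) \left(4 + 6\right) = 8 - \frac{80}{3} = - \frac{56}{3}$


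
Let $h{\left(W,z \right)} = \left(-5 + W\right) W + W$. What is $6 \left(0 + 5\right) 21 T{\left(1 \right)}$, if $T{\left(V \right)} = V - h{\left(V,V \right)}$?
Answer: $2520$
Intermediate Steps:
$h{\left(W,z \right)} = W + W \left(-5 + W\right)$ ($h{\left(W,z \right)} = W \left(-5 + W\right) + W = W + W \left(-5 + W\right)$)
$T{\left(V \right)} = V - V \left(-4 + V\right)$
$6 \left(0 + 5\right) 21 T{\left(1 \right)} = 6 \left(0 + 5\right) 21 \cdot 1 \left(5 - 1\right) = 6 \cdot 5 \cdot 21 \cdot 1 \left(5 - 1\right) = 30 \cdot 21 \cdot 1 \cdot 4 = 630 \cdot 4 = 2520$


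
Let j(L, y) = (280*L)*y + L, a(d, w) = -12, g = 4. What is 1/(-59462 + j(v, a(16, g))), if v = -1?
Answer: -1/56103 ≈ -1.7824e-5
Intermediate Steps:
j(L, y) = L + 280*L*y (j(L, y) = 280*L*y + L = L + 280*L*y)
1/(-59462 + j(v, a(16, g))) = 1/(-59462 - (1 + 280*(-12))) = 1/(-59462 - (1 - 3360)) = 1/(-59462 - 1*(-3359)) = 1/(-59462 + 3359) = 1/(-56103) = -1/56103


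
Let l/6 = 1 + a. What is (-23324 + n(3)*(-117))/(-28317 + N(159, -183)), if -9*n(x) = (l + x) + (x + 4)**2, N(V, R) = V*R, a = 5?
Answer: 11090/28707 ≈ 0.38632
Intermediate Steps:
N(V, R) = R*V
l = 36 (l = 6*(1 + 5) = 6*6 = 36)
n(x) = -4 - x/9 - (4 + x)**2/9 (n(x) = -((36 + x) + (x + 4)**2)/9 = -((36 + x) + (4 + x)**2)/9 = -(36 + x + (4 + x)**2)/9 = -4 - x/9 - (4 + x)**2/9)
(-23324 + n(3)*(-117))/(-28317 + N(159, -183)) = (-23324 + (-52/9 - 1*3 - 1/9*3**2)*(-117))/(-28317 - 183*159) = (-23324 + (-52/9 - 3 - 1/9*9)*(-117))/(-28317 - 29097) = (-23324 + (-52/9 - 3 - 1)*(-117))/(-57414) = (-23324 - 88/9*(-117))*(-1/57414) = (-23324 + 1144)*(-1/57414) = -22180*(-1/57414) = 11090/28707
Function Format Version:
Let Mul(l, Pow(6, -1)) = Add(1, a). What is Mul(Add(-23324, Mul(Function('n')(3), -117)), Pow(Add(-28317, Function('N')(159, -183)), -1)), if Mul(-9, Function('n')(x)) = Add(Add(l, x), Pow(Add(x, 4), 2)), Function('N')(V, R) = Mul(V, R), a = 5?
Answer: Rational(11090, 28707) ≈ 0.38632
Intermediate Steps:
Function('N')(V, R) = Mul(R, V)
l = 36 (l = Mul(6, Add(1, 5)) = Mul(6, 6) = 36)
Function('n')(x) = Add(-4, Mul(Rational(-1, 9), x), Mul(Rational(-1, 9), Pow(Add(4, x), 2))) (Function('n')(x) = Mul(Rational(-1, 9), Add(Add(36, x), Pow(Add(x, 4), 2))) = Mul(Rational(-1, 9), Add(Add(36, x), Pow(Add(4, x), 2))) = Mul(Rational(-1, 9), Add(36, x, Pow(Add(4, x), 2))) = Add(-4, Mul(Rational(-1, 9), x), Mul(Rational(-1, 9), Pow(Add(4, x), 2))))
Mul(Add(-23324, Mul(Function('n')(3), -117)), Pow(Add(-28317, Function('N')(159, -183)), -1)) = Mul(Add(-23324, Mul(Add(Rational(-52, 9), Mul(-1, 3), Mul(Rational(-1, 9), Pow(3, 2))), -117)), Pow(Add(-28317, Mul(-183, 159)), -1)) = Mul(Add(-23324, Mul(Add(Rational(-52, 9), -3, Mul(Rational(-1, 9), 9)), -117)), Pow(Add(-28317, -29097), -1)) = Mul(Add(-23324, Mul(Add(Rational(-52, 9), -3, -1), -117)), Pow(-57414, -1)) = Mul(Add(-23324, Mul(Rational(-88, 9), -117)), Rational(-1, 57414)) = Mul(Add(-23324, 1144), Rational(-1, 57414)) = Mul(-22180, Rational(-1, 57414)) = Rational(11090, 28707)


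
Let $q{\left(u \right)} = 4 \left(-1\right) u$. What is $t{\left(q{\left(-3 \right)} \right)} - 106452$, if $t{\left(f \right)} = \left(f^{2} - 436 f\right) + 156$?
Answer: $-111384$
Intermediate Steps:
$q{\left(u \right)} = - 4 u$
$t{\left(f \right)} = 156 + f^{2} - 436 f$
$t{\left(q{\left(-3 \right)} \right)} - 106452 = \left(156 + \left(\left(-4\right) \left(-3\right)\right)^{2} - 436 \left(\left(-4\right) \left(-3\right)\right)\right) - 106452 = \left(156 + 12^{2} - 5232\right) - 106452 = \left(156 + 144 - 5232\right) - 106452 = -4932 - 106452 = -111384$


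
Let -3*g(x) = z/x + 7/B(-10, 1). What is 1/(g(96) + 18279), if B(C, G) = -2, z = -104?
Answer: 36/658099 ≈ 5.4703e-5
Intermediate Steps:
g(x) = 7/6 + 104/(3*x) (g(x) = -(-104/x + 7/(-2))/3 = -(-104/x + 7*(-1/2))/3 = -(-104/x - 7/2)/3 = -(-7/2 - 104/x)/3 = 7/6 + 104/(3*x))
1/(g(96) + 18279) = 1/((1/6)*(208 + 7*96)/96 + 18279) = 1/((1/6)*(1/96)*(208 + 672) + 18279) = 1/((1/6)*(1/96)*880 + 18279) = 1/(55/36 + 18279) = 1/(658099/36) = 36/658099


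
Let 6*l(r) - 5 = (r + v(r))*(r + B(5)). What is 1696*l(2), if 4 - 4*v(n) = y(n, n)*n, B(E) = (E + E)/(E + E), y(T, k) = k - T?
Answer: 11872/3 ≈ 3957.3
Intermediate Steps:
B(E) = 1 (B(E) = (2*E)/((2*E)) = (2*E)*(1/(2*E)) = 1)
v(n) = 1 (v(n) = 1 - (n - n)*n/4 = 1 - 0*n = 1 - ¼*0 = 1 + 0 = 1)
l(r) = ⅚ + (1 + r)²/6 (l(r) = ⅚ + ((r + 1)*(r + 1))/6 = ⅚ + ((1 + r)*(1 + r))/6 = ⅚ + (1 + r)²/6)
1696*l(2) = 1696*(1 + (⅓)*2 + (⅙)*2²) = 1696*(1 + ⅔ + (⅙)*4) = 1696*(1 + ⅔ + ⅔) = 1696*(7/3) = 11872/3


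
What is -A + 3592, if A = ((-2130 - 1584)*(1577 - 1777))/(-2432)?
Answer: 592409/152 ≈ 3897.4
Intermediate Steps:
A = -46425/152 (A = -3714*(-200)*(-1/2432) = 742800*(-1/2432) = -46425/152 ≈ -305.43)
-A + 3592 = -1*(-46425/152) + 3592 = 46425/152 + 3592 = 592409/152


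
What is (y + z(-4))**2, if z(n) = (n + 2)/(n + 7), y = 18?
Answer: 2704/9 ≈ 300.44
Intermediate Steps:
z(n) = (2 + n)/(7 + n)
(y + z(-4))**2 = (18 + (2 - 4)/(7 - 4))**2 = (18 - 2/3)**2 = (52/3)**2 = 2704/9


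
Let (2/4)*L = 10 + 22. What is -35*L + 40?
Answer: -2200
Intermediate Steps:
L = 64 (L = 2*(10 + 22) = 2*32 = 64)
-35*L + 40 = -35*64 + 40 = -2240 + 40 = -2200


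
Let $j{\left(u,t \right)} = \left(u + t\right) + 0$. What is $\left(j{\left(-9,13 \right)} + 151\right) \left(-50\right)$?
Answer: $-7750$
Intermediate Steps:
$j{\left(u,t \right)} = t + u$ ($j{\left(u,t \right)} = \left(t + u\right) + 0 = t + u$)
$\left(j{\left(-9,13 \right)} + 151\right) \left(-50\right) = \left(\left(13 - 9\right) + 151\right) \left(-50\right) = \left(4 + 151\right) \left(-50\right) = 155 \left(-50\right) = -7750$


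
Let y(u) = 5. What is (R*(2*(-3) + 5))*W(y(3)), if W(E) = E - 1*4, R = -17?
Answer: 17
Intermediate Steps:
W(E) = -4 + E (W(E) = E - 4 = -4 + E)
(R*(2*(-3) + 5))*W(y(3)) = (-17*(2*(-3) + 5))*(-4 + 5) = -17*(-6 + 5)*1 = -17*(-1)*1 = 17*1 = 17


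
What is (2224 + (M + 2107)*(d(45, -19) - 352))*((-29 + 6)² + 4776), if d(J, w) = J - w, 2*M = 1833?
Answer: -4607625920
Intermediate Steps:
M = 1833/2 (M = (½)*1833 = 1833/2 ≈ 916.50)
(2224 + (M + 2107)*(d(45, -19) - 352))*((-29 + 6)² + 4776) = (2224 + (1833/2 + 2107)*((45 - 1*(-19)) - 352))*((-29 + 6)² + 4776) = (2224 + 6047*((45 + 19) - 352)/2)*((-23)² + 4776) = (2224 + 6047*(64 - 352)/2)*(529 + 4776) = (2224 + (6047/2)*(-288))*5305 = (2224 - 870768)*5305 = -868544*5305 = -4607625920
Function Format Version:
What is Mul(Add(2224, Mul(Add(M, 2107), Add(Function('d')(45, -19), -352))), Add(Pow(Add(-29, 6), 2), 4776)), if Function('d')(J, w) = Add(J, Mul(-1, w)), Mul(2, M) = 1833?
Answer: -4607625920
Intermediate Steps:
M = Rational(1833, 2) (M = Mul(Rational(1, 2), 1833) = Rational(1833, 2) ≈ 916.50)
Mul(Add(2224, Mul(Add(M, 2107), Add(Function('d')(45, -19), -352))), Add(Pow(Add(-29, 6), 2), 4776)) = Mul(Add(2224, Mul(Add(Rational(1833, 2), 2107), Add(Add(45, Mul(-1, -19)), -352))), Add(Pow(Add(-29, 6), 2), 4776)) = Mul(Add(2224, Mul(Rational(6047, 2), Add(Add(45, 19), -352))), Add(Pow(-23, 2), 4776)) = Mul(Add(2224, Mul(Rational(6047, 2), Add(64, -352))), Add(529, 4776)) = Mul(Add(2224, Mul(Rational(6047, 2), -288)), 5305) = Mul(Add(2224, -870768), 5305) = Mul(-868544, 5305) = -4607625920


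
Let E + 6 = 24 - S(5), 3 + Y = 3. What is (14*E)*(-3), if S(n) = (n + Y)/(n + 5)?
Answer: -735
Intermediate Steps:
Y = 0 (Y = -3 + 3 = 0)
S(n) = n/(5 + n) (S(n) = (n + 0)/(n + 5) = n/(5 + n))
E = 35/2 (E = -6 + (24 - 5/(5 + 5)) = -6 + (24 - 5/10) = -6 + (24 - 1*½) = -6 + (24 - ½) = -6 + 47/2 = 35/2 ≈ 17.500)
(14*E)*(-3) = (14*(35/2))*(-3) = 245*(-3) = -735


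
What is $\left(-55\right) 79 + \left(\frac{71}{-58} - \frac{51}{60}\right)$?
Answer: $- \frac{2521303}{580} \approx -4347.1$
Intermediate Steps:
$\left(-55\right) 79 + \left(\frac{71}{-58} - \frac{51}{60}\right) = -4345 + \left(71 \left(- \frac{1}{58}\right) - \frac{17}{20}\right) = -4345 - \frac{1203}{580} = - \frac{2521303}{580}$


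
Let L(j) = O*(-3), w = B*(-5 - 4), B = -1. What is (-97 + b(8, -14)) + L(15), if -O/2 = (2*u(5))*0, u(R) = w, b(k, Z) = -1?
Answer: -98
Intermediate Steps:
w = 9 (w = -(-5 - 4) = -1*(-9) = 9)
u(R) = 9
O = 0 (O = -2*2*9*0 = -36*0 = -2*0 = 0)
L(j) = 0 (L(j) = 0*(-3) = 0)
(-97 + b(8, -14)) + L(15) = (-97 - 1) + 0 = -98 + 0 = -98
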